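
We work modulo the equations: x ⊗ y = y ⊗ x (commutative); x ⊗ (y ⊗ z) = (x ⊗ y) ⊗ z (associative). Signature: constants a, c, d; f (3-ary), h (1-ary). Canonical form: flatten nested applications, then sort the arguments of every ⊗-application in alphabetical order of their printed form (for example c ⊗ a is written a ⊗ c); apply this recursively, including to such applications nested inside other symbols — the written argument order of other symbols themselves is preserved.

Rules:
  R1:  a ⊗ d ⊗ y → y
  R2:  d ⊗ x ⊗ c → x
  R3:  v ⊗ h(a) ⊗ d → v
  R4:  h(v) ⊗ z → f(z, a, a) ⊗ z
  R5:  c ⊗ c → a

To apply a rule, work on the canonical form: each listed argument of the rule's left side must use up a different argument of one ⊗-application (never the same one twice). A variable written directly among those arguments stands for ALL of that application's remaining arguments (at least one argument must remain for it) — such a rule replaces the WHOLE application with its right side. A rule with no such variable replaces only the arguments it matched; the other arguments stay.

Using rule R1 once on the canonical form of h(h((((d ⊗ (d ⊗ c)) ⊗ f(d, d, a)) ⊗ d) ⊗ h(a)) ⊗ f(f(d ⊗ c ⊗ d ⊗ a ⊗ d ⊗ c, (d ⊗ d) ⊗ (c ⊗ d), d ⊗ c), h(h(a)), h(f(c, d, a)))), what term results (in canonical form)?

Canonical form:  h(f(f(a ⊗ c ⊗ c ⊗ d ⊗ d ⊗ d, c ⊗ d ⊗ d ⊗ d, c ⊗ d), h(h(a)), h(f(c, d, a))) ⊗ h(c ⊗ d ⊗ d ⊗ d ⊗ f(d, d, a) ⊗ h(a)))
Match R1:  consume a, d;  y := c ⊗ c ⊗ d ⊗ d
The extension variable absorbs all remaining arguments, so the whole application is rewritten.
Result:  h(f(f(c ⊗ c ⊗ d ⊗ d, c ⊗ d ⊗ d ⊗ d, c ⊗ d), h(h(a)), h(f(c, d, a))) ⊗ h(c ⊗ d ⊗ d ⊗ d ⊗ f(d, d, a) ⊗ h(a)))

Answer: h(f(f(c ⊗ c ⊗ d ⊗ d, c ⊗ d ⊗ d ⊗ d, c ⊗ d), h(h(a)), h(f(c, d, a))) ⊗ h(c ⊗ d ⊗ d ⊗ d ⊗ f(d, d, a) ⊗ h(a)))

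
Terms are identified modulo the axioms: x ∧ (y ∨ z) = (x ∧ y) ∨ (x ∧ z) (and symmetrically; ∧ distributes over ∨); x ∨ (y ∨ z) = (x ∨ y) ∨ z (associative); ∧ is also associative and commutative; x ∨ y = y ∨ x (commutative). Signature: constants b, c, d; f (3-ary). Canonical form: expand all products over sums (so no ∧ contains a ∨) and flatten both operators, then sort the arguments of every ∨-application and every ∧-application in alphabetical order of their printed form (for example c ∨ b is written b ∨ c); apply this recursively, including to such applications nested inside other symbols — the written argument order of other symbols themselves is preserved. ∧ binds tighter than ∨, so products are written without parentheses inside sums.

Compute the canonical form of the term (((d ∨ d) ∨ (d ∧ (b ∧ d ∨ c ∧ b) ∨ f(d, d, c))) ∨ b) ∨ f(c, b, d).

Answer: b ∨ b ∧ c ∧ d ∨ b ∧ d ∧ d ∨ d ∨ d ∨ f(c, b, d) ∨ f(d, d, c)

Derivation:
Expand:  d ∨ d ∨ b ∧ d ∧ d ∨ b ∧ c ∧ d ∨ f(d, d, c) ∨ b ∨ f(c, b, d)
Order the arguments:  b ∨ b ∧ c ∧ d ∨ b ∧ d ∧ d ∨ d ∨ d ∨ f(c, b, d) ∨ f(d, d, c)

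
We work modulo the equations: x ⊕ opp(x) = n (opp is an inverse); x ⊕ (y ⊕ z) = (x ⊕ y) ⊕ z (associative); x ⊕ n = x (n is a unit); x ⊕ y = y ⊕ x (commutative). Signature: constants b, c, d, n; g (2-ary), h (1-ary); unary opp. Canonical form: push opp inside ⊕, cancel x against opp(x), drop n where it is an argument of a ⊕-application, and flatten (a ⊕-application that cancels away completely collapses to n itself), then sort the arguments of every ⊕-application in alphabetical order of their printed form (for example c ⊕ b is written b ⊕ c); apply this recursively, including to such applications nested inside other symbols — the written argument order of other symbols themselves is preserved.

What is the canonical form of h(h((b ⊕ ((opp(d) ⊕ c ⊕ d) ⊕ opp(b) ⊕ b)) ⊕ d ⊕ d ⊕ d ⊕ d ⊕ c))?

Focus inside:  (b ⊕ ((opp(d) ⊕ c ⊕ d) ⊕ opp(b) ⊕ b)) ⊕ d ⊕ d ⊕ d ⊕ d ⊕ c
Collect:  b ⊕ d ⊕ d ⊕ d ⊕ d ⊕ c ⊕ c
Order the arguments:  b ⊕ c ⊕ c ⊕ d ⊕ d ⊕ d ⊕ d
Rebuild:  h(h(b ⊕ c ⊕ c ⊕ d ⊕ d ⊕ d ⊕ d))

Answer: h(h(b ⊕ c ⊕ c ⊕ d ⊕ d ⊕ d ⊕ d))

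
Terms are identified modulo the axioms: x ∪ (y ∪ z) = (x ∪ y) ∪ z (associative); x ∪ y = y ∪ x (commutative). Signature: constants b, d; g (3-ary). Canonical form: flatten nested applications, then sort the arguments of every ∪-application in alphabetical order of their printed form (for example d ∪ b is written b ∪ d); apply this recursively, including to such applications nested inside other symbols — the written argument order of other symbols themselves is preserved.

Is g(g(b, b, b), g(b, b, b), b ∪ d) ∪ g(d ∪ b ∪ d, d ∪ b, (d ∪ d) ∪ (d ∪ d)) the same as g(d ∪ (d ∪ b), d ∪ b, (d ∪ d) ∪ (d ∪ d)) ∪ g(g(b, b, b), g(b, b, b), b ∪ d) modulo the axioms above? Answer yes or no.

Answer: yes — both canonical forms are g(b ∪ d ∪ d, b ∪ d, d ∪ d ∪ d ∪ d) ∪ g(g(b, b, b), g(b, b, b), b ∪ d)

Derivation:
Left:  g(g(b, b, b), g(b, b, b), b ∪ d) ∪ g(d ∪ b ∪ d, d ∪ b, (d ∪ d) ∪ (d ∪ d))
  Simplify inside:  g(d ∪ b ∪ d, d ∪ b, (d ∪ d) ∪ (d ∪ d))  →  g(b ∪ d ∪ d, b ∪ d, d ∪ d ∪ d ∪ d)
  Sort:  g(b ∪ d ∪ d, b ∪ d, d ∪ d ∪ d ∪ d) ∪ g(g(b, b, b), g(b, b, b), b ∪ d)
Right:  g(d ∪ (d ∪ b), d ∪ b, (d ∪ d) ∪ (d ∪ d)) ∪ g(g(b, b, b), g(b, b, b), b ∪ d)
  Canonicalize subterm:  g(d ∪ (d ∪ b), d ∪ b, (d ∪ d) ∪ (d ∪ d))  →  g(b ∪ d ∪ d, b ∪ d, d ∪ d ∪ d ∪ d)
  Order the arguments:  g(b ∪ d ∪ d, b ∪ d, d ∪ d ∪ d ∪ d) ∪ g(g(b, b, b), g(b, b, b), b ∪ d)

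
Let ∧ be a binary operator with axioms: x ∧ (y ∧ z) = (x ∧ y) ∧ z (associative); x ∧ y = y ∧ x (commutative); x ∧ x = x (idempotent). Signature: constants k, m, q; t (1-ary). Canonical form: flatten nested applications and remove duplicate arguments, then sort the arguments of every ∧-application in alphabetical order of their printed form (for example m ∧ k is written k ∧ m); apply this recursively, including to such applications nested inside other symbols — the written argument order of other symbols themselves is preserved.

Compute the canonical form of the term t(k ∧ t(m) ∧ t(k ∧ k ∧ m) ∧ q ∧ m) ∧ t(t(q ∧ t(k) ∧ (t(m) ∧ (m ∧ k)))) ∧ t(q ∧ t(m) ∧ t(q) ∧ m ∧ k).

Inside:  t(k ∧ t(m) ∧ t(k ∧ k ∧ m) ∧ q ∧ m)  →  t(k ∧ m ∧ q ∧ t(k ∧ m) ∧ t(m))
Simplify inside:  t(t(q ∧ t(k) ∧ (t(m) ∧ (m ∧ k))))  →  t(t(k ∧ m ∧ q ∧ t(k) ∧ t(m)))
Simplify inside:  t(q ∧ t(m) ∧ t(q) ∧ m ∧ k)  →  t(k ∧ m ∧ q ∧ t(m) ∧ t(q))
Order the arguments:  t(k ∧ m ∧ q ∧ t(k ∧ m) ∧ t(m)) ∧ t(k ∧ m ∧ q ∧ t(m) ∧ t(q)) ∧ t(t(k ∧ m ∧ q ∧ t(k) ∧ t(m)))

Answer: t(k ∧ m ∧ q ∧ t(k ∧ m) ∧ t(m)) ∧ t(k ∧ m ∧ q ∧ t(m) ∧ t(q)) ∧ t(t(k ∧ m ∧ q ∧ t(k) ∧ t(m)))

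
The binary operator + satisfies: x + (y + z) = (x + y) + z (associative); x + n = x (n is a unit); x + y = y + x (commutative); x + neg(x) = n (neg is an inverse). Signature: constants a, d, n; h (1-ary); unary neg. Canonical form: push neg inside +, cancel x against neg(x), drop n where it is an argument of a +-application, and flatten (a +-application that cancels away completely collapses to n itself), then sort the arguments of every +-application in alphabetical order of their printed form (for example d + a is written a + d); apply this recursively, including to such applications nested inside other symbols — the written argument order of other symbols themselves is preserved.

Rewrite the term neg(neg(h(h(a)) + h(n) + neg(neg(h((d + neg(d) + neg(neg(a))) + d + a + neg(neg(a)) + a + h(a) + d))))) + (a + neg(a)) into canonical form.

Push neg inside:  distribute neg over + and collapse double neg
Cancel:  a cancels
Collect:  h(h(a)) + h(n) + h(a + a + a + a + d + d + h(a))
Sort arguments:  h(a + a + a + a + d + d + h(a)) + h(h(a)) + h(n)

Answer: h(a + a + a + a + d + d + h(a)) + h(h(a)) + h(n)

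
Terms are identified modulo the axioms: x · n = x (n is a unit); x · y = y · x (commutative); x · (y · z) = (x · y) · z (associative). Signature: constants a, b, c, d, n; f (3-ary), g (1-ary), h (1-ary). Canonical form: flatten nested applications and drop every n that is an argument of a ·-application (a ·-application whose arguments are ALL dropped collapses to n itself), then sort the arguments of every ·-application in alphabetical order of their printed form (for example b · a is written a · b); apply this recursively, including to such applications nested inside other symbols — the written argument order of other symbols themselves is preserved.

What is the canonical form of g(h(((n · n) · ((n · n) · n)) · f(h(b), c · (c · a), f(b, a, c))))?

Focus inside:  ((n · n) · ((n · n) · n)) · f(h(b), c · (c · a), f(b, a, c))
Un-nest:  n · n · n · n · n · f(h(b), c · (c · a), f(b, a, c))
Inside:  f(h(b), c · (c · a), f(b, a, c))  →  f(h(b), a · c · c, f(b, a, c))
Drop the unit:  drop n (×5)
Sort:  f(h(b), a · c · c, f(b, a, c))
Reassemble:  g(h(f(h(b), a · c · c, f(b, a, c))))

Answer: g(h(f(h(b), a · c · c, f(b, a, c))))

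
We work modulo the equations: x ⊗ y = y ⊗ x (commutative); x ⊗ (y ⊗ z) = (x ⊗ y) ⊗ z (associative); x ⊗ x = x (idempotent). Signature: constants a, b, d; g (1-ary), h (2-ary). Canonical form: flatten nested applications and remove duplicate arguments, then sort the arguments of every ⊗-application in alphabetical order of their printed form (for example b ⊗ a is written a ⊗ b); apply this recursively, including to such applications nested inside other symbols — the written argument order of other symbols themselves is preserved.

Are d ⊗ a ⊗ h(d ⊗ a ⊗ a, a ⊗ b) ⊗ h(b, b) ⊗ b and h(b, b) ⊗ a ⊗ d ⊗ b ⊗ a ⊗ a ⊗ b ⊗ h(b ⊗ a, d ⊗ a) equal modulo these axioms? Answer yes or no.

Left:  d ⊗ a ⊗ h(d ⊗ a ⊗ a, a ⊗ b) ⊗ h(b, b) ⊗ b
  Simplify inside:  h(d ⊗ a ⊗ a, a ⊗ b)  →  h(a ⊗ d, a ⊗ b)
  Order the arguments:  a ⊗ b ⊗ d ⊗ h(a ⊗ d, a ⊗ b) ⊗ h(b, b)
Right:  h(b, b) ⊗ a ⊗ d ⊗ b ⊗ a ⊗ a ⊗ b ⊗ h(b ⊗ a, d ⊗ a)
  Simplify inside:  h(b ⊗ a, d ⊗ a)  →  h(a ⊗ b, a ⊗ d)
  Deduplicate:  drop duplicate a, a, b
  Sort arguments:  a ⊗ b ⊗ d ⊗ h(a ⊗ b, a ⊗ d) ⊗ h(b, b)

Answer: no — a ⊗ b ⊗ d ⊗ h(a ⊗ d, a ⊗ b) ⊗ h(b, b) vs a ⊗ b ⊗ d ⊗ h(a ⊗ b, a ⊗ d) ⊗ h(b, b)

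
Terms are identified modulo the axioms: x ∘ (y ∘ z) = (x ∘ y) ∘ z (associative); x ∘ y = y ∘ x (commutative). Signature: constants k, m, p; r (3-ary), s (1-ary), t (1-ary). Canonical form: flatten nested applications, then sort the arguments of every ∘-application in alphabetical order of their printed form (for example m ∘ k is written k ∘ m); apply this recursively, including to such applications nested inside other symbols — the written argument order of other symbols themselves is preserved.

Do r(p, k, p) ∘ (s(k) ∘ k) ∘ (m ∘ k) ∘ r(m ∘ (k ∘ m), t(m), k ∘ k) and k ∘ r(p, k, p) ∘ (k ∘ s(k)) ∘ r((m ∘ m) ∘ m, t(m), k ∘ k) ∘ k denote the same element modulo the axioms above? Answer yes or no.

Left:  r(p, k, p) ∘ (s(k) ∘ k) ∘ (m ∘ k) ∘ r(m ∘ (k ∘ m), t(m), k ∘ k)
  Merge nested applications:  r(p, k, p) ∘ s(k) ∘ k ∘ m ∘ k ∘ r(m ∘ (k ∘ m), t(m), k ∘ k)
  Canonicalize subterm:  r(m ∘ (k ∘ m), t(m), k ∘ k)  →  r(k ∘ m ∘ m, t(m), k ∘ k)
  Order the arguments:  k ∘ k ∘ m ∘ r(k ∘ m ∘ m, t(m), k ∘ k) ∘ r(p, k, p) ∘ s(k)
Right:  k ∘ r(p, k, p) ∘ (k ∘ s(k)) ∘ r((m ∘ m) ∘ m, t(m), k ∘ k) ∘ k
  Merge nested applications:  k ∘ r(p, k, p) ∘ k ∘ s(k) ∘ r((m ∘ m) ∘ m, t(m), k ∘ k) ∘ k
  Canonicalize subterm:  r((m ∘ m) ∘ m, t(m), k ∘ k)  →  r(m ∘ m ∘ m, t(m), k ∘ k)
  Sort arguments:  k ∘ k ∘ k ∘ r(m ∘ m ∘ m, t(m), k ∘ k) ∘ r(p, k, p) ∘ s(k)

Answer: no — k ∘ k ∘ m ∘ r(k ∘ m ∘ m, t(m), k ∘ k) ∘ r(p, k, p) ∘ s(k) vs k ∘ k ∘ k ∘ r(m ∘ m ∘ m, t(m), k ∘ k) ∘ r(p, k, p) ∘ s(k)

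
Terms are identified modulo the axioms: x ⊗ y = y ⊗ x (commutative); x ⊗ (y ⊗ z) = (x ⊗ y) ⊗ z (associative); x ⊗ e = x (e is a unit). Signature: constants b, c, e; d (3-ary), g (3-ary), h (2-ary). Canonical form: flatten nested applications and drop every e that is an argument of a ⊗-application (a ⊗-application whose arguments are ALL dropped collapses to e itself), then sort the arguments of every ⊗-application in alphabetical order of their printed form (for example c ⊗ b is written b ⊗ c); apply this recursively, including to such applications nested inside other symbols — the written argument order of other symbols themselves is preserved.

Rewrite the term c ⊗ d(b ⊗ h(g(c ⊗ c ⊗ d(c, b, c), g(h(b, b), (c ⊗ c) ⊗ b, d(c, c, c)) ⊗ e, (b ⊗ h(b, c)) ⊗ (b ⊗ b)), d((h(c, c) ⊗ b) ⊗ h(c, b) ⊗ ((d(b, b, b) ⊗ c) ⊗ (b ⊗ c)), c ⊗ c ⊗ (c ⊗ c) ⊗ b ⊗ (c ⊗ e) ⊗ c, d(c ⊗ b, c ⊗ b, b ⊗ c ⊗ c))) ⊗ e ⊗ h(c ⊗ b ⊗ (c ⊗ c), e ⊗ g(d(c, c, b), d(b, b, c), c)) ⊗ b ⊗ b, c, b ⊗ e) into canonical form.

Answer: c ⊗ d(b ⊗ b ⊗ b ⊗ h(b ⊗ c ⊗ c ⊗ c, g(d(c, c, b), d(b, b, c), c)) ⊗ h(g(c ⊗ c ⊗ d(c, b, c), g(h(b, b), b ⊗ c ⊗ c, d(c, c, c)), b ⊗ b ⊗ b ⊗ h(b, c)), d(b ⊗ b ⊗ c ⊗ c ⊗ d(b, b, b) ⊗ h(c, b) ⊗ h(c, c), b ⊗ c ⊗ c ⊗ c ⊗ c ⊗ c ⊗ c, d(b ⊗ c, b ⊗ c, b ⊗ c ⊗ c))), c, b)

Derivation:
Simplify inside:  d(b ⊗ h(g(c ⊗ c ⊗ d(c, b, c), g(h(b, b), (c ⊗ c) ⊗ b, d(c, c, c)) ⊗ e, (b ⊗ h(b, c)) ⊗ (b ⊗ b)), d((h(c, c) ⊗ b) ⊗ h(c, b) ⊗ ((d(b, b, b) ⊗ c) ⊗ (b ⊗ c)), c ⊗ c ⊗ (c ⊗ c) ⊗ b ⊗ (c ⊗ e) ⊗ c, d(c ⊗ b, c ⊗ b, b ⊗ c ⊗ c))) ⊗ e ⊗ h(c ⊗ b ⊗ (c ⊗ c), e ⊗ g(d(c, c, b), d(b, b, c), c)) ⊗ b ⊗ b, c, b ⊗ e)  →  d(b ⊗ b ⊗ b ⊗ h(b ⊗ c ⊗ c ⊗ c, g(d(c, c, b), d(b, b, c), c)) ⊗ h(g(c ⊗ c ⊗ d(c, b, c), g(h(b, b), b ⊗ c ⊗ c, d(c, c, c)), b ⊗ b ⊗ b ⊗ h(b, c)), d(b ⊗ b ⊗ c ⊗ c ⊗ d(b, b, b) ⊗ h(c, b) ⊗ h(c, c), b ⊗ c ⊗ c ⊗ c ⊗ c ⊗ c ⊗ c, d(b ⊗ c, b ⊗ c, b ⊗ c ⊗ c))), c, b)
Sort arguments:  c ⊗ d(b ⊗ b ⊗ b ⊗ h(b ⊗ c ⊗ c ⊗ c, g(d(c, c, b), d(b, b, c), c)) ⊗ h(g(c ⊗ c ⊗ d(c, b, c), g(h(b, b), b ⊗ c ⊗ c, d(c, c, c)), b ⊗ b ⊗ b ⊗ h(b, c)), d(b ⊗ b ⊗ c ⊗ c ⊗ d(b, b, b) ⊗ h(c, b) ⊗ h(c, c), b ⊗ c ⊗ c ⊗ c ⊗ c ⊗ c ⊗ c, d(b ⊗ c, b ⊗ c, b ⊗ c ⊗ c))), c, b)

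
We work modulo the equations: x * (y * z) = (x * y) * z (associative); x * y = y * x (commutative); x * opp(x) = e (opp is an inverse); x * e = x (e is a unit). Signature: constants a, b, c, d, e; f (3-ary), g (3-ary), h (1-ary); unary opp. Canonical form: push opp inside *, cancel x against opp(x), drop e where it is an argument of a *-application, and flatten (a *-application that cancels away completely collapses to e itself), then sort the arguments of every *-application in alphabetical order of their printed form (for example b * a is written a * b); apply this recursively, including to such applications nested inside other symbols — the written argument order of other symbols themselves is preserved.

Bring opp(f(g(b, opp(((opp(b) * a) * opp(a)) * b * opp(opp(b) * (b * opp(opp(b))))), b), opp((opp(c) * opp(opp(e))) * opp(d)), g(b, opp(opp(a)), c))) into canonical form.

Push opp inside:  distribute opp over * and collapse double opp
Collect:  opp(f(g(b, b, b), c * d, g(b, a, c)))

Answer: opp(f(g(b, b, b), c * d, g(b, a, c)))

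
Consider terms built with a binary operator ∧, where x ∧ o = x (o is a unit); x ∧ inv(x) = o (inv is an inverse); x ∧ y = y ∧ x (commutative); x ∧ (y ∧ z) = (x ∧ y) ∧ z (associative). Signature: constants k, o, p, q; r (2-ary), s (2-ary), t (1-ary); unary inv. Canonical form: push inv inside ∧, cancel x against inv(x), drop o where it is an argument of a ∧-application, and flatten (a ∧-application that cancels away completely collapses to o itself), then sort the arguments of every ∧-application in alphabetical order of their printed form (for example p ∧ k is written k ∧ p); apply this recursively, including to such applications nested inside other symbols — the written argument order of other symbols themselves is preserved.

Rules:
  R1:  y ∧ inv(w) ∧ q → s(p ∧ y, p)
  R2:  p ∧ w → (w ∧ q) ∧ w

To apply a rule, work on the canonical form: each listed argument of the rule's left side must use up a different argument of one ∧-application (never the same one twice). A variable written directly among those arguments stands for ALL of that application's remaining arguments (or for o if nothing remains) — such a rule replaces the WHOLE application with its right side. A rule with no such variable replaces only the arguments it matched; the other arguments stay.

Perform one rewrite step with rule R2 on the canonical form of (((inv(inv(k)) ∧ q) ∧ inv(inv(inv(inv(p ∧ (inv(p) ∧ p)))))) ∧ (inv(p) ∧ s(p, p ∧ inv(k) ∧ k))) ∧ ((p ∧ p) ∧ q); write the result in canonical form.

Canonical form:  k ∧ p ∧ p ∧ q ∧ q ∧ s(p, p)
Apply R2:  consuming p;  w := k ∧ p ∧ q ∧ q ∧ s(p, p)
Every leftover argument binds to the variable; the entire application is replaced.
Giving:  k ∧ k ∧ p ∧ p ∧ q ∧ q ∧ q ∧ q ∧ q ∧ s(p, p) ∧ s(p, p)

Answer: k ∧ k ∧ p ∧ p ∧ q ∧ q ∧ q ∧ q ∧ q ∧ s(p, p) ∧ s(p, p)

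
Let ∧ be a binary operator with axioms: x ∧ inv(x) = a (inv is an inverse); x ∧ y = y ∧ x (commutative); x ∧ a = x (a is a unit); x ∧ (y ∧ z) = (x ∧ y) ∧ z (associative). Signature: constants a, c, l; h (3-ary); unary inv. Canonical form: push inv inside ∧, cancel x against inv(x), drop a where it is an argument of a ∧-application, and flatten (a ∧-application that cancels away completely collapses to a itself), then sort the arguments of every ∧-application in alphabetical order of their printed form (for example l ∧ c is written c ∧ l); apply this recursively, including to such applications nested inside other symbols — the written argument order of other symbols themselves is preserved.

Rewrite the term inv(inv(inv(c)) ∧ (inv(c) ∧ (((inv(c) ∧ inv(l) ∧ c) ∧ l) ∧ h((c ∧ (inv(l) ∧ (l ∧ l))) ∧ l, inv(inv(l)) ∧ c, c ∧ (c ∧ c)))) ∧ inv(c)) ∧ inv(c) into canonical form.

Push inv inside:  distribute inv over ∧ and collapse double inv
Cancel inverse pairs:  c cancels; l cancels
Combine occurrences:  inv(h(c ∧ l ∧ l, c ∧ l, c ∧ c ∧ c))

Answer: inv(h(c ∧ l ∧ l, c ∧ l, c ∧ c ∧ c))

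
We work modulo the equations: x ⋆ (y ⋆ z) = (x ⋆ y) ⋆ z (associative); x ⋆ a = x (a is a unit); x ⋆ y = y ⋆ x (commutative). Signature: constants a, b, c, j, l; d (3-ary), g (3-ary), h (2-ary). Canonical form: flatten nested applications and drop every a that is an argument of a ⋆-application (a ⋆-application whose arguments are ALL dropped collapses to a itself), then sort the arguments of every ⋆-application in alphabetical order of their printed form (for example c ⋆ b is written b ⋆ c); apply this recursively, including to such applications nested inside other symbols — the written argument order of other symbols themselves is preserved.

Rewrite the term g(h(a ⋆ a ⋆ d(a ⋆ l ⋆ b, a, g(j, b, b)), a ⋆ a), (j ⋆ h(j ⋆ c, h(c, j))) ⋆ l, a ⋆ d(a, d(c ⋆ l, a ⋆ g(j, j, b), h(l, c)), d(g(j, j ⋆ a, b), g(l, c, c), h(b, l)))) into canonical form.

Descend into:  a ⋆ d(a, d(c ⋆ l, a ⋆ g(j, j, b), h(l, c)), d(g(j, j ⋆ a, b), g(l, c, c), h(b, l)))
Inside:  d(a, d(c ⋆ l, a ⋆ g(j, j, b), h(l, c)), d(g(j, j ⋆ a, b), g(l, c, c), h(b, l)))  →  d(a, d(c ⋆ l, g(j, j, b), h(l, c)), d(g(j, j, b), g(l, c, c), h(b, l)))
Drop the unit:  drop a
Order the arguments:  d(a, d(c ⋆ l, g(j, j, b), h(l, c)), d(g(j, j, b), g(l, c, c), h(b, l)))
Put back:  g(h(d(b ⋆ l, a, g(j, b, b)), a), h(c ⋆ j, h(c, j)) ⋆ j ⋆ l, d(a, d(c ⋆ l, g(j, j, b), h(l, c)), d(g(j, j, b), g(l, c, c), h(b, l))))

Answer: g(h(d(b ⋆ l, a, g(j, b, b)), a), h(c ⋆ j, h(c, j)) ⋆ j ⋆ l, d(a, d(c ⋆ l, g(j, j, b), h(l, c)), d(g(j, j, b), g(l, c, c), h(b, l))))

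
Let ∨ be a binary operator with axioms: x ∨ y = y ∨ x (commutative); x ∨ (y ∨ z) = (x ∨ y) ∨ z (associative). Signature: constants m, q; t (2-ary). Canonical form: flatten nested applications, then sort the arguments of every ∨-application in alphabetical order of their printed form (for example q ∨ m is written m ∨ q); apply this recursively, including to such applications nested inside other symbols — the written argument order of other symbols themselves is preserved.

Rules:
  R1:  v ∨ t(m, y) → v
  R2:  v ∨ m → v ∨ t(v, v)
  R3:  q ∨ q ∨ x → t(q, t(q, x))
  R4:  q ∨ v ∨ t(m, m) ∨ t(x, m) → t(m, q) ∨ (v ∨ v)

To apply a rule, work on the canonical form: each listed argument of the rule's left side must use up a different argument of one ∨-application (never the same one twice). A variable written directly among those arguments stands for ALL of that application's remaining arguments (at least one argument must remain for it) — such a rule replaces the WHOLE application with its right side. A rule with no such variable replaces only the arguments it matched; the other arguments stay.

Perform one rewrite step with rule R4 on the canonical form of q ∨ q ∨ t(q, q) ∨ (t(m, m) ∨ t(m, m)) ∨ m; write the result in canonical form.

Canonical form:  m ∨ q ∨ q ∨ t(m, m) ∨ t(m, m) ∨ t(q, q)
Match R4:  consume q, t(m, m), t(m, m);  v := m ∨ q ∨ t(q, q), x := m
The extension variable absorbs all remaining arguments, so the whole application is rewritten.
New term:  m ∨ m ∨ q ∨ q ∨ t(m, q) ∨ t(q, q) ∨ t(q, q)

Answer: m ∨ m ∨ q ∨ q ∨ t(m, q) ∨ t(q, q) ∨ t(q, q)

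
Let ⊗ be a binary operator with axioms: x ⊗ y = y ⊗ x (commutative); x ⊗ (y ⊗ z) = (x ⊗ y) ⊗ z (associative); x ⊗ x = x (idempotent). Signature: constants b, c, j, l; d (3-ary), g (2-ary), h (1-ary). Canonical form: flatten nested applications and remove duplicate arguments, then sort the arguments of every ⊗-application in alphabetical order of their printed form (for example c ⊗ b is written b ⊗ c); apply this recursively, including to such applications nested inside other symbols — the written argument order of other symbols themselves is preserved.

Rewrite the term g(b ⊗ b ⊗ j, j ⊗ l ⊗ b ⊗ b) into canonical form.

Answer: g(b ⊗ j, b ⊗ j ⊗ l)

Derivation:
Focus inside:  j ⊗ l ⊗ b ⊗ b
Idempotence:  drop duplicate b
Sort arguments:  b ⊗ j ⊗ l
Rebuild:  g(b ⊗ j, b ⊗ j ⊗ l)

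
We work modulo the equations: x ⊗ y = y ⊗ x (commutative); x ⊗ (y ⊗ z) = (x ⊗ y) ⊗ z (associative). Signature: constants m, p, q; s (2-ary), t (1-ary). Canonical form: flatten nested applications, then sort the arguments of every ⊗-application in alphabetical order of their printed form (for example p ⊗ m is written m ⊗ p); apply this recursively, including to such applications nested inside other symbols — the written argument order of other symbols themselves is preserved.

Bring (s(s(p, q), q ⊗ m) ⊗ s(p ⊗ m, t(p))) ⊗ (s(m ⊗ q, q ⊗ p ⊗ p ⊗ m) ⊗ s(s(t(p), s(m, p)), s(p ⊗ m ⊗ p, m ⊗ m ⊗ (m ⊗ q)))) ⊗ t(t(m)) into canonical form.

Answer: s(m ⊗ p, t(p)) ⊗ s(m ⊗ q, m ⊗ p ⊗ p ⊗ q) ⊗ s(s(p, q), m ⊗ q) ⊗ s(s(t(p), s(m, p)), s(m ⊗ p ⊗ p, m ⊗ m ⊗ m ⊗ q)) ⊗ t(t(m))

Derivation:
Flatten:  s(s(p, q), q ⊗ m) ⊗ s(p ⊗ m, t(p)) ⊗ s(m ⊗ q, q ⊗ p ⊗ p ⊗ m) ⊗ s(s(t(p), s(m, p)), s(p ⊗ m ⊗ p, m ⊗ m ⊗ (m ⊗ q))) ⊗ t(t(m))
Inside:  s(s(p, q), q ⊗ m)  →  s(s(p, q), m ⊗ q)
Canonicalize subterm:  s(p ⊗ m, t(p))  →  s(m ⊗ p, t(p))
Simplify inside:  s(m ⊗ q, q ⊗ p ⊗ p ⊗ m)  →  s(m ⊗ q, m ⊗ p ⊗ p ⊗ q)
Order the arguments:  s(m ⊗ p, t(p)) ⊗ s(m ⊗ q, m ⊗ p ⊗ p ⊗ q) ⊗ s(s(p, q), m ⊗ q) ⊗ s(s(t(p), s(m, p)), s(m ⊗ p ⊗ p, m ⊗ m ⊗ m ⊗ q)) ⊗ t(t(m))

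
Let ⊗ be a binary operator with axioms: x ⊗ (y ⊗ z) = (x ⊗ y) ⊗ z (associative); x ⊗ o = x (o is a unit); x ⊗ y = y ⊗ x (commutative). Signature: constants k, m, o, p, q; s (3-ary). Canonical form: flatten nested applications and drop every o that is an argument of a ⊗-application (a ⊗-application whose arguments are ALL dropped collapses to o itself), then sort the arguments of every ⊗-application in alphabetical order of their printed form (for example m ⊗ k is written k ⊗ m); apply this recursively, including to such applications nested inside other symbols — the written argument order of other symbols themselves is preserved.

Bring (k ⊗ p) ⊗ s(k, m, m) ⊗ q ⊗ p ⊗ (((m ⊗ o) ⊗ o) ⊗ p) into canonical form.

Answer: k ⊗ m ⊗ p ⊗ p ⊗ p ⊗ q ⊗ s(k, m, m)

Derivation:
Un-nest:  k ⊗ p ⊗ s(k, m, m) ⊗ q ⊗ p ⊗ m ⊗ o ⊗ o ⊗ p
Units out:  drop o (×2)
Order the arguments:  k ⊗ m ⊗ p ⊗ p ⊗ p ⊗ q ⊗ s(k, m, m)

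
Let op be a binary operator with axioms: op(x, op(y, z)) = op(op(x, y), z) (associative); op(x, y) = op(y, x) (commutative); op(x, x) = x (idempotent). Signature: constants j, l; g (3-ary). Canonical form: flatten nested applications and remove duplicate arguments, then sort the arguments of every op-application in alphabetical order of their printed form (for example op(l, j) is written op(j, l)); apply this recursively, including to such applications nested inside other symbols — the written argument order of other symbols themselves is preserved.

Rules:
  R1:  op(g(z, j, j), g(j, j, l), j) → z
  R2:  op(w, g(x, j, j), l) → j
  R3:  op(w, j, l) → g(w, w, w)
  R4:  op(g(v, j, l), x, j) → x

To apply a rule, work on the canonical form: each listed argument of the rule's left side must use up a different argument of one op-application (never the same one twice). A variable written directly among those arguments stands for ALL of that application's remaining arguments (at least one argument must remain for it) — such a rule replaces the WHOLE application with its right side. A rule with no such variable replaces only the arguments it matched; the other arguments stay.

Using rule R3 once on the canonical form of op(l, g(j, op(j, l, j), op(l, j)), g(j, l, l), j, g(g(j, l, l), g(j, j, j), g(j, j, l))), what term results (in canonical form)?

Canonical form:  op(g(g(j, l, l), g(j, j, j), g(j, j, l)), g(j, l, l), g(j, op(j, l), op(j, l)), j, l)
Match R3:  consume j, l;  w := op(g(g(j, l, l), g(j, j, j), g(j, j, l)), g(j, l, l), g(j, op(j, l), op(j, l)))
Every leftover argument binds to the variable; the entire application is replaced.
Result:  g(op(g(g(j, l, l), g(j, j, j), g(j, j, l)), g(j, l, l), g(j, op(j, l), op(j, l))), op(g(g(j, l, l), g(j, j, j), g(j, j, l)), g(j, l, l), g(j, op(j, l), op(j, l))), op(g(g(j, l, l), g(j, j, j), g(j, j, l)), g(j, l, l), g(j, op(j, l), op(j, l))))

Answer: g(op(g(g(j, l, l), g(j, j, j), g(j, j, l)), g(j, l, l), g(j, op(j, l), op(j, l))), op(g(g(j, l, l), g(j, j, j), g(j, j, l)), g(j, l, l), g(j, op(j, l), op(j, l))), op(g(g(j, l, l), g(j, j, j), g(j, j, l)), g(j, l, l), g(j, op(j, l), op(j, l))))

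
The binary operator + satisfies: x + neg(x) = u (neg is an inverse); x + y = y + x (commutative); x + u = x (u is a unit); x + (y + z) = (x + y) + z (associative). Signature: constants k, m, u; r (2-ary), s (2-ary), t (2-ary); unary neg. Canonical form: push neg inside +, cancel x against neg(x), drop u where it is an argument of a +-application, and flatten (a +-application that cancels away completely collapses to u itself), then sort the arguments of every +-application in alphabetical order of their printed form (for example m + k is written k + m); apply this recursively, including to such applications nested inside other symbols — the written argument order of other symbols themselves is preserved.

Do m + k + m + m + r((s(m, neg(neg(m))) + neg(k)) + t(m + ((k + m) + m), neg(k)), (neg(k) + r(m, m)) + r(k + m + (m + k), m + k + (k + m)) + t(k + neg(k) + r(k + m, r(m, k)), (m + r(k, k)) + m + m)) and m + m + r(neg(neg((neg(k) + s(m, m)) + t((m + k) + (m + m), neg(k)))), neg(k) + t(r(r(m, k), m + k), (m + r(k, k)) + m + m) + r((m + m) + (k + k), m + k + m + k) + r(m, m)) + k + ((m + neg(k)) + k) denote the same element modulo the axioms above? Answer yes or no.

Answer: no — k + m + m + m + r(neg(k) + s(m, m) + t(k + m + m + m, neg(k)), neg(k) + r(k + k + m + m, k + k + m + m) + r(m, m) + t(r(k + m, r(m, k)), m + m + m + r(k, k))) vs k + m + m + m + r(neg(k) + s(m, m) + t(k + m + m + m, neg(k)), neg(k) + r(k + k + m + m, k + k + m + m) + r(m, m) + t(r(r(m, k), k + m), m + m + m + r(k, k)))

Derivation:
Left:  m + k + m + m + r((s(m, neg(neg(m))) + neg(k)) + t(m + ((k + m) + m), neg(k)), (neg(k) + r(m, m)) + r(k + m + (m + k), m + k + (k + m)) + t(k + neg(k) + r(k + m, r(m, k)), (m + r(k, k)) + m + m))
  Push neg inside:  distribute neg over + and collapse double neg
  Combine occurrences:  m + m + m + k + r(neg(k) + s(m, m) + t(k + m + m + m, neg(k)), neg(k) + r(k + k + m + m, k + k + m + m) + r(m, m) + t(r(k + m, r(m, k)), m + m + m + r(k, k)))
  Sort arguments:  k + m + m + m + r(neg(k) + s(m, m) + t(k + m + m + m, neg(k)), neg(k) + r(k + k + m + m, k + k + m + m) + r(m, m) + t(r(k + m, r(m, k)), m + m + m + r(k, k)))
Right:  m + m + r(neg(neg((neg(k) + s(m, m)) + t((m + k) + (m + m), neg(k)))), neg(k) + t(r(r(m, k), m + k), (m + r(k, k)) + m + m) + r((m + m) + (k + k), m + k + m + k) + r(m, m)) + k + ((m + neg(k)) + k)
  Push neg inside:  distribute neg over + and collapse double neg
  Collect terms:  m + m + m + r(neg(k) + s(m, m) + t(k + m + m + m, neg(k)), neg(k) + r(k + k + m + m, k + k + m + m) + r(m, m) + t(r(r(m, k), k + m), m + m + m + r(k, k))) + k
  Sort:  k + m + m + m + r(neg(k) + s(m, m) + t(k + m + m + m, neg(k)), neg(k) + r(k + k + m + m, k + k + m + m) + r(m, m) + t(r(r(m, k), k + m), m + m + m + r(k, k)))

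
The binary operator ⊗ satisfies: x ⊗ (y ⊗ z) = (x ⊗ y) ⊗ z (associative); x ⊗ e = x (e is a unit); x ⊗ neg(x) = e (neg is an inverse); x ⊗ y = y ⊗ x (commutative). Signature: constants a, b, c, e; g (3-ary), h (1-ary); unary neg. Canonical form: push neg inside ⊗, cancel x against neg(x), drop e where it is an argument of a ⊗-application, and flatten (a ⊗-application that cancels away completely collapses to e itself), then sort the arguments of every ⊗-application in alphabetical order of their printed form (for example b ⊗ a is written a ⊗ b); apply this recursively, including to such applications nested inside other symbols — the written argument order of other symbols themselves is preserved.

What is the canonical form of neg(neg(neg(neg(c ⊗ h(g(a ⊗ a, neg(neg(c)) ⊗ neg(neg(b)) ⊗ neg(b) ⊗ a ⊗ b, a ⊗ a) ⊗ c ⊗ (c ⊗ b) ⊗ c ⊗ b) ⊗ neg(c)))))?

Push neg inside:  distribute neg over ⊗ and collapse double neg
Cancel:  c cancels
Collect terms:  h(b ⊗ b ⊗ c ⊗ c ⊗ c ⊗ g(a ⊗ a, a ⊗ b ⊗ c, a ⊗ a))

Answer: h(b ⊗ b ⊗ c ⊗ c ⊗ c ⊗ g(a ⊗ a, a ⊗ b ⊗ c, a ⊗ a))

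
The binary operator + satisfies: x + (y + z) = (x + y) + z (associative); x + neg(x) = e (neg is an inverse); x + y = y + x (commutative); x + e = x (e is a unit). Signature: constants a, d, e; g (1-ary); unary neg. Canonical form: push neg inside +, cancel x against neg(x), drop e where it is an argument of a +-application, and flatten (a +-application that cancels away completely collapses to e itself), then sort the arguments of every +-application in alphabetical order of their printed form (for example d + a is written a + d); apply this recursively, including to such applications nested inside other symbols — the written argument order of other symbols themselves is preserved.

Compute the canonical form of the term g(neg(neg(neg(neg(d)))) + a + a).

Answer: g(a + a + d)

Derivation:
Focus inside:  neg(neg(neg(neg(d)))) + a + a
Push neg inside:  distribute neg over + and collapse double neg
Collect terms:  d + a + a
Sort:  a + a + d
Rebuild:  g(a + a + d)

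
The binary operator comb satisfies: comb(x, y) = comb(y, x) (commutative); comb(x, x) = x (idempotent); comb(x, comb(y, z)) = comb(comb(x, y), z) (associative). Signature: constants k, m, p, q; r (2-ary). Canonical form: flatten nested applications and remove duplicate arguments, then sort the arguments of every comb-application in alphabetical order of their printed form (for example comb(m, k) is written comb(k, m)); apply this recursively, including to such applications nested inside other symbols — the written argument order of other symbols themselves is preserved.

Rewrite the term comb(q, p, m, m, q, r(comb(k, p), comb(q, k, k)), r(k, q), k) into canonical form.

Answer: comb(k, m, p, q, r(comb(k, p), comb(k, q)), r(k, q))

Derivation:
Canonicalize subterm:  r(comb(k, p), comb(q, k, k))  →  r(comb(k, p), comb(k, q))
Deduplicate:  drop duplicate m, q
Sort arguments:  comb(k, m, p, q, r(comb(k, p), comb(k, q)), r(k, q))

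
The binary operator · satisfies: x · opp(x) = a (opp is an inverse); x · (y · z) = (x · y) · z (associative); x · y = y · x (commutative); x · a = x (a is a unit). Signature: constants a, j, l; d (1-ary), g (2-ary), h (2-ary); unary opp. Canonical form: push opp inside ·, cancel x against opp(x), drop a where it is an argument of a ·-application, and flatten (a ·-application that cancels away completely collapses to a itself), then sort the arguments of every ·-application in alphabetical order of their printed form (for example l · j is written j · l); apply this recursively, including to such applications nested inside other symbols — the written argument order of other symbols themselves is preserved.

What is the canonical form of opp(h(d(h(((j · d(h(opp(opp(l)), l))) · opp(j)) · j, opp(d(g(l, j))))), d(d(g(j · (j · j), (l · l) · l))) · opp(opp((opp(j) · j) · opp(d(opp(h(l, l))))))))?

Push opp inside:  distribute opp over · and collapse double opp
Collect:  opp(h(d(h(d(h(l, l)) · j, opp(d(g(l, j))))), d(d(g(j · j · j, l · l · l))) · opp(d(opp(h(l, l))))))

Answer: opp(h(d(h(d(h(l, l)) · j, opp(d(g(l, j))))), d(d(g(j · j · j, l · l · l))) · opp(d(opp(h(l, l))))))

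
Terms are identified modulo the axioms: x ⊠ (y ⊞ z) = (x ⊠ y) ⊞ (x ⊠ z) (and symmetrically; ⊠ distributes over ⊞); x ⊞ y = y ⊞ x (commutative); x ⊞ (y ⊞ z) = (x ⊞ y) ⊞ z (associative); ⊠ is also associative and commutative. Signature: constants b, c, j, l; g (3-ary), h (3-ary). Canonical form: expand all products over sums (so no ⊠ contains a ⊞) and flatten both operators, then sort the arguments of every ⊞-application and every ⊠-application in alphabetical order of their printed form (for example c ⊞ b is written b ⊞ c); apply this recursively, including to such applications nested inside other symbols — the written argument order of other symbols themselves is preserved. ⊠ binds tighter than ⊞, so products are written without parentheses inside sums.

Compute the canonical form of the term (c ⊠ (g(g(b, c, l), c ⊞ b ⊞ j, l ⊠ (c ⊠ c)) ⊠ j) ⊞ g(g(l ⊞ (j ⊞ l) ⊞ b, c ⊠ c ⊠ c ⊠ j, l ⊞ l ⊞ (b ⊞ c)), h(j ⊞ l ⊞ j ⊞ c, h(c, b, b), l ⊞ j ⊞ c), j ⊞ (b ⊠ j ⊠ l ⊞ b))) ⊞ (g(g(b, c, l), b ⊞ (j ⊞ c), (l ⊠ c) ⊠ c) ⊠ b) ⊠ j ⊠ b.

Merge nested applications:  c ⊠ g(g(b, c, l), b ⊞ c ⊞ j, c ⊠ c ⊠ l) ⊠ j ⊞ g(g(b ⊞ j ⊞ l ⊞ l, c ⊠ c ⊠ c ⊠ j, b ⊞ c ⊞ l ⊞ l), h(c ⊞ j ⊞ j ⊞ l, h(c, b, b), c ⊞ j ⊞ l), b ⊞ b ⊠ j ⊠ l ⊞ j) ⊞ b ⊠ b ⊠ g(g(b, c, l), b ⊞ c ⊞ j, c ⊠ c ⊠ l) ⊠ j
Sort arguments:  b ⊠ b ⊠ g(g(b, c, l), b ⊞ c ⊞ j, c ⊠ c ⊠ l) ⊠ j ⊞ c ⊠ g(g(b, c, l), b ⊞ c ⊞ j, c ⊠ c ⊠ l) ⊠ j ⊞ g(g(b ⊞ j ⊞ l ⊞ l, c ⊠ c ⊠ c ⊠ j, b ⊞ c ⊞ l ⊞ l), h(c ⊞ j ⊞ j ⊞ l, h(c, b, b), c ⊞ j ⊞ l), b ⊞ b ⊠ j ⊠ l ⊞ j)

Answer: b ⊠ b ⊠ g(g(b, c, l), b ⊞ c ⊞ j, c ⊠ c ⊠ l) ⊠ j ⊞ c ⊠ g(g(b, c, l), b ⊞ c ⊞ j, c ⊠ c ⊠ l) ⊠ j ⊞ g(g(b ⊞ j ⊞ l ⊞ l, c ⊠ c ⊠ c ⊠ j, b ⊞ c ⊞ l ⊞ l), h(c ⊞ j ⊞ j ⊞ l, h(c, b, b), c ⊞ j ⊞ l), b ⊞ b ⊠ j ⊠ l ⊞ j)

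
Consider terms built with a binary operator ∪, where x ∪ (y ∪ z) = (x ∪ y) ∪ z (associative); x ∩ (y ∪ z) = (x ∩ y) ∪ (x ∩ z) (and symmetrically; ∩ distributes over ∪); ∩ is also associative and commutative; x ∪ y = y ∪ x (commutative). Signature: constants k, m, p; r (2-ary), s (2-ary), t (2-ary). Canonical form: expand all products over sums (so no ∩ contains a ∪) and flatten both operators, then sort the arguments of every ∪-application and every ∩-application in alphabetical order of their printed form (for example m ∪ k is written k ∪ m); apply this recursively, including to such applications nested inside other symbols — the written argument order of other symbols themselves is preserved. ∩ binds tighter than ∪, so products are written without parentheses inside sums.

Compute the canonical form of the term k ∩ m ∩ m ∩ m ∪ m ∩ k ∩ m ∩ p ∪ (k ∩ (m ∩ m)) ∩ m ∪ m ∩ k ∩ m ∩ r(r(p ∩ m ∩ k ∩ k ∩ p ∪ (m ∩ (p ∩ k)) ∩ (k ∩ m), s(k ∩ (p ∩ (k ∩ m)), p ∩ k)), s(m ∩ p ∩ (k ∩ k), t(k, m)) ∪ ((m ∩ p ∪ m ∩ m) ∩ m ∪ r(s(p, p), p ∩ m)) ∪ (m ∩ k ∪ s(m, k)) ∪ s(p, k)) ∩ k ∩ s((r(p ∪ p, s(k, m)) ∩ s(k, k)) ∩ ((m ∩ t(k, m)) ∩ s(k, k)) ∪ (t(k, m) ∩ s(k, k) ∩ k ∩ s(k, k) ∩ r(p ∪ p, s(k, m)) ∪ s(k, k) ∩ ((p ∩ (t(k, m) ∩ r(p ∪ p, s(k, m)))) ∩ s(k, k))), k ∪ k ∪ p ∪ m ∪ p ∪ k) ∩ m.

Answer: k ∩ k ∩ m ∩ m ∩ m ∩ r(r(k ∩ k ∩ m ∩ m ∩ p ∪ k ∩ k ∩ m ∩ p ∩ p, s(k ∩ k ∩ m ∩ p, k ∩ p)), k ∩ m ∪ m ∩ m ∩ m ∪ m ∩ m ∩ p ∪ r(s(p, p), m ∩ p) ∪ s(k ∩ k ∩ m ∩ p, t(k, m)) ∪ s(m, k) ∪ s(p, k)) ∩ s(k ∩ r(p ∪ p, s(k, m)) ∩ s(k, k) ∩ s(k, k) ∩ t(k, m) ∪ m ∩ r(p ∪ p, s(k, m)) ∩ s(k, k) ∩ s(k, k) ∩ t(k, m) ∪ p ∩ r(p ∪ p, s(k, m)) ∩ s(k, k) ∩ s(k, k) ∩ t(k, m), k ∪ k ∪ k ∪ m ∪ p ∪ p) ∪ k ∩ m ∩ m ∩ m ∪ k ∩ m ∩ m ∩ m ∪ k ∩ m ∩ m ∩ p

Derivation:
Distribute:  k ∩ m ∩ m ∩ m ∪ k ∩ m ∩ m ∩ p ∪ k ∩ m ∩ m ∩ m ∪ k ∩ k ∩ m ∩ m ∩ m ∩ r(r(k ∩ k ∩ m ∩ m ∩ p ∪ k ∩ k ∩ m ∩ p ∩ p, s(k ∩ k ∩ m ∩ p, k ∩ p)), k ∩ m ∪ m ∩ m ∩ m ∪ m ∩ m ∩ p ∪ r(s(p, p), m ∩ p) ∪ s(k ∩ k ∩ m ∩ p, t(k, m)) ∪ s(m, k) ∪ s(p, k)) ∩ s(k ∩ r(p ∪ p, s(k, m)) ∩ s(k, k) ∩ s(k, k) ∩ t(k, m) ∪ m ∩ r(p ∪ p, s(k, m)) ∩ s(k, k) ∩ s(k, k) ∩ t(k, m) ∪ p ∩ r(p ∪ p, s(k, m)) ∩ s(k, k) ∩ s(k, k) ∩ t(k, m), k ∪ k ∪ k ∪ m ∪ p ∪ p)
Order the arguments:  k ∩ k ∩ m ∩ m ∩ m ∩ r(r(k ∩ k ∩ m ∩ m ∩ p ∪ k ∩ k ∩ m ∩ p ∩ p, s(k ∩ k ∩ m ∩ p, k ∩ p)), k ∩ m ∪ m ∩ m ∩ m ∪ m ∩ m ∩ p ∪ r(s(p, p), m ∩ p) ∪ s(k ∩ k ∩ m ∩ p, t(k, m)) ∪ s(m, k) ∪ s(p, k)) ∩ s(k ∩ r(p ∪ p, s(k, m)) ∩ s(k, k) ∩ s(k, k) ∩ t(k, m) ∪ m ∩ r(p ∪ p, s(k, m)) ∩ s(k, k) ∩ s(k, k) ∩ t(k, m) ∪ p ∩ r(p ∪ p, s(k, m)) ∩ s(k, k) ∩ s(k, k) ∩ t(k, m), k ∪ k ∪ k ∪ m ∪ p ∪ p) ∪ k ∩ m ∩ m ∩ m ∪ k ∩ m ∩ m ∩ m ∪ k ∩ m ∩ m ∩ p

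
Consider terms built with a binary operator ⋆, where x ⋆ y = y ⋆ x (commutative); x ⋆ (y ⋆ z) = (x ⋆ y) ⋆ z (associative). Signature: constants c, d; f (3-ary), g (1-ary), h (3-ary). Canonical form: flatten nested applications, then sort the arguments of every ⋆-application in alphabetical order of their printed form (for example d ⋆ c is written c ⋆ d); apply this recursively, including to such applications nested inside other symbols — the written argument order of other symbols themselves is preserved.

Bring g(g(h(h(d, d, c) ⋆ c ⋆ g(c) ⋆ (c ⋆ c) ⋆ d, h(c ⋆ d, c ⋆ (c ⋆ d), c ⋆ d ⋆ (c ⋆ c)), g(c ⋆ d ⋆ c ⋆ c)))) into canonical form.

Answer: g(g(h(c ⋆ c ⋆ c ⋆ d ⋆ g(c) ⋆ h(d, d, c), h(c ⋆ d, c ⋆ c ⋆ d, c ⋆ c ⋆ c ⋆ d), g(c ⋆ c ⋆ c ⋆ d))))

Derivation:
Work inside:  h(d, d, c) ⋆ c ⋆ g(c) ⋆ (c ⋆ c) ⋆ d
Merge nested applications:  h(d, d, c) ⋆ c ⋆ g(c) ⋆ c ⋆ c ⋆ d
Sort:  c ⋆ c ⋆ c ⋆ d ⋆ g(c) ⋆ h(d, d, c)
Put back:  g(g(h(c ⋆ c ⋆ c ⋆ d ⋆ g(c) ⋆ h(d, d, c), h(c ⋆ d, c ⋆ c ⋆ d, c ⋆ c ⋆ c ⋆ d), g(c ⋆ c ⋆ c ⋆ d))))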